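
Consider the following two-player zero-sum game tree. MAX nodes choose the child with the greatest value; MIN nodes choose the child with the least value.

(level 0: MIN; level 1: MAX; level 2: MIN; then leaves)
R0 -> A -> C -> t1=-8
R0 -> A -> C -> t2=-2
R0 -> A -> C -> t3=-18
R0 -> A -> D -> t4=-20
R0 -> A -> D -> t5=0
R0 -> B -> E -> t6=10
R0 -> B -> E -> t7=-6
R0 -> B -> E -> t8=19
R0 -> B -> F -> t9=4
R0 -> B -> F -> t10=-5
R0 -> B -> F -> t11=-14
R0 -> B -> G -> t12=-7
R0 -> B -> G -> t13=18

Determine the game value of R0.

-18

C (MIN): min(-8, -2, -18) = -18
D (MIN): min(-20, 0) = -20
A (MAX): max(-18, -20) = -18
E (MIN): min(10, -6, 19) = -6
F (MIN): min(4, -5, -14) = -14
G (MIN): min(-7, 18) = -7
B (MAX): max(-6, -14, -7) = -6
R0 (MIN): min(-18, -6) = -18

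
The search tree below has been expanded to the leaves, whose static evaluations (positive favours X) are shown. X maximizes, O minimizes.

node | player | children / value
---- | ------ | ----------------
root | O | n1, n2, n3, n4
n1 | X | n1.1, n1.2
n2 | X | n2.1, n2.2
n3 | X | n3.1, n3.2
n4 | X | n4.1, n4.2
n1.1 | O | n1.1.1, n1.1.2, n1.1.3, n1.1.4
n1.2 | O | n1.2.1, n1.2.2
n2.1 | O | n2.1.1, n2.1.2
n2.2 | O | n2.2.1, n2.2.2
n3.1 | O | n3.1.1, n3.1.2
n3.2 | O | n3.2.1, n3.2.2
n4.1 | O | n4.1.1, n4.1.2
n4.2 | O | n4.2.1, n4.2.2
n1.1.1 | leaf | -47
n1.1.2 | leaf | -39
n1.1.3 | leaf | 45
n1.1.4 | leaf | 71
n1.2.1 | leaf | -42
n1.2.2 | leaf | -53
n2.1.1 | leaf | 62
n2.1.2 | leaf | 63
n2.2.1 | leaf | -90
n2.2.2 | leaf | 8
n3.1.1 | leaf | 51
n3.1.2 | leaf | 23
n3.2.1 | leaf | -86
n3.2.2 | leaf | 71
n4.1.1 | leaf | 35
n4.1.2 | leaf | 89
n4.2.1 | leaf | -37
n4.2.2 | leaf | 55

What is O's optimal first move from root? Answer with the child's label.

n1.1 (O): min(-47, -39, 45, 71) = -47
n1.2 (O): min(-42, -53) = -53
n1 (X): max(-47, -53) = -47
n2.1 (O): min(62, 63) = 62
n2.2 (O): min(-90, 8) = -90
n2 (X): max(62, -90) = 62
n3.1 (O): min(51, 23) = 23
n3.2 (O): min(-86, 71) = -86
n3 (X): max(23, -86) = 23
n4.1 (O): min(35, 89) = 35
n4.2 (O): min(-37, 55) = -37
n4 (X): max(35, -37) = 35
root (O): min(-47, 62, 23, 35) = -47
O at root wants the lowest of {n1=-47, n2=62, n3=23, n4=35}, so chooses n1.

n1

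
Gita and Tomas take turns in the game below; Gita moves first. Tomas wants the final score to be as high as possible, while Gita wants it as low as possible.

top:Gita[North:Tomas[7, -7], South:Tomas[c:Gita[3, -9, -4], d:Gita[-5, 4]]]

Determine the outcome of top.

North (Tomas): max(7, -7) = 7
c (Gita): min(3, -9, -4) = -9
d (Gita): min(-5, 4) = -5
South (Tomas): max(-9, -5) = -5
top (Gita): min(7, -5) = -5

-5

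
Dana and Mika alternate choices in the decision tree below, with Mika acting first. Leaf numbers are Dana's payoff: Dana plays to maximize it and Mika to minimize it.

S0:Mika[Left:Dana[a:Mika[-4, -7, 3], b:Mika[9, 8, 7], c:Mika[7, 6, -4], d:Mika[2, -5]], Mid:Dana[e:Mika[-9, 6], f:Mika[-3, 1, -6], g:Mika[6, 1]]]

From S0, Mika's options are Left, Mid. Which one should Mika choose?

Mid

a (Mika): min(-4, -7, 3) = -7
b (Mika): min(9, 8, 7) = 7
c (Mika): min(7, 6, -4) = -4
d (Mika): min(2, -5) = -5
Left (Dana): max(-7, 7, -4, -5) = 7
e (Mika): min(-9, 6) = -9
f (Mika): min(-3, 1, -6) = -6
g (Mika): min(6, 1) = 1
Mid (Dana): max(-9, -6, 1) = 1
S0 (Mika): min(7, 1) = 1
Mika at S0 wants the lowest of {Left=7, Mid=1}, so chooses Mid.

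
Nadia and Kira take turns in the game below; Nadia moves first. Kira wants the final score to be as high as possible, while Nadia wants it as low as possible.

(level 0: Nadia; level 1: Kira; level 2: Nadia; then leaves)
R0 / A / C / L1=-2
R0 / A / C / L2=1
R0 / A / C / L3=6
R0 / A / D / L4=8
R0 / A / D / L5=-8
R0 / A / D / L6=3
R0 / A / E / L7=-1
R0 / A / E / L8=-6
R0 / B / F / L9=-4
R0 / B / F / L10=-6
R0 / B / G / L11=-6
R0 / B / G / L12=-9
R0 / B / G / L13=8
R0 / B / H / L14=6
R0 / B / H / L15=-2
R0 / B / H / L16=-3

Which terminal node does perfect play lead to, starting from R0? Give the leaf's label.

L16

C (Nadia): min(-2, 1, 6) = -2
D (Nadia): min(8, -8, 3) = -8
E (Nadia): min(-1, -6) = -6
A (Kira): max(-2, -8, -6) = -2
F (Nadia): min(-4, -6) = -6
G (Nadia): min(-6, -9, 8) = -9
H (Nadia): min(6, -2, -3) = -3
B (Kira): max(-6, -9, -3) = -3
R0 (Nadia): min(-2, -3) = -3
At R0, Nadia picks B (lowest: -3).
At B, Kira picks H (highest: -3).
At H, Nadia picks L16 (lowest: -3).
Terminal value -3.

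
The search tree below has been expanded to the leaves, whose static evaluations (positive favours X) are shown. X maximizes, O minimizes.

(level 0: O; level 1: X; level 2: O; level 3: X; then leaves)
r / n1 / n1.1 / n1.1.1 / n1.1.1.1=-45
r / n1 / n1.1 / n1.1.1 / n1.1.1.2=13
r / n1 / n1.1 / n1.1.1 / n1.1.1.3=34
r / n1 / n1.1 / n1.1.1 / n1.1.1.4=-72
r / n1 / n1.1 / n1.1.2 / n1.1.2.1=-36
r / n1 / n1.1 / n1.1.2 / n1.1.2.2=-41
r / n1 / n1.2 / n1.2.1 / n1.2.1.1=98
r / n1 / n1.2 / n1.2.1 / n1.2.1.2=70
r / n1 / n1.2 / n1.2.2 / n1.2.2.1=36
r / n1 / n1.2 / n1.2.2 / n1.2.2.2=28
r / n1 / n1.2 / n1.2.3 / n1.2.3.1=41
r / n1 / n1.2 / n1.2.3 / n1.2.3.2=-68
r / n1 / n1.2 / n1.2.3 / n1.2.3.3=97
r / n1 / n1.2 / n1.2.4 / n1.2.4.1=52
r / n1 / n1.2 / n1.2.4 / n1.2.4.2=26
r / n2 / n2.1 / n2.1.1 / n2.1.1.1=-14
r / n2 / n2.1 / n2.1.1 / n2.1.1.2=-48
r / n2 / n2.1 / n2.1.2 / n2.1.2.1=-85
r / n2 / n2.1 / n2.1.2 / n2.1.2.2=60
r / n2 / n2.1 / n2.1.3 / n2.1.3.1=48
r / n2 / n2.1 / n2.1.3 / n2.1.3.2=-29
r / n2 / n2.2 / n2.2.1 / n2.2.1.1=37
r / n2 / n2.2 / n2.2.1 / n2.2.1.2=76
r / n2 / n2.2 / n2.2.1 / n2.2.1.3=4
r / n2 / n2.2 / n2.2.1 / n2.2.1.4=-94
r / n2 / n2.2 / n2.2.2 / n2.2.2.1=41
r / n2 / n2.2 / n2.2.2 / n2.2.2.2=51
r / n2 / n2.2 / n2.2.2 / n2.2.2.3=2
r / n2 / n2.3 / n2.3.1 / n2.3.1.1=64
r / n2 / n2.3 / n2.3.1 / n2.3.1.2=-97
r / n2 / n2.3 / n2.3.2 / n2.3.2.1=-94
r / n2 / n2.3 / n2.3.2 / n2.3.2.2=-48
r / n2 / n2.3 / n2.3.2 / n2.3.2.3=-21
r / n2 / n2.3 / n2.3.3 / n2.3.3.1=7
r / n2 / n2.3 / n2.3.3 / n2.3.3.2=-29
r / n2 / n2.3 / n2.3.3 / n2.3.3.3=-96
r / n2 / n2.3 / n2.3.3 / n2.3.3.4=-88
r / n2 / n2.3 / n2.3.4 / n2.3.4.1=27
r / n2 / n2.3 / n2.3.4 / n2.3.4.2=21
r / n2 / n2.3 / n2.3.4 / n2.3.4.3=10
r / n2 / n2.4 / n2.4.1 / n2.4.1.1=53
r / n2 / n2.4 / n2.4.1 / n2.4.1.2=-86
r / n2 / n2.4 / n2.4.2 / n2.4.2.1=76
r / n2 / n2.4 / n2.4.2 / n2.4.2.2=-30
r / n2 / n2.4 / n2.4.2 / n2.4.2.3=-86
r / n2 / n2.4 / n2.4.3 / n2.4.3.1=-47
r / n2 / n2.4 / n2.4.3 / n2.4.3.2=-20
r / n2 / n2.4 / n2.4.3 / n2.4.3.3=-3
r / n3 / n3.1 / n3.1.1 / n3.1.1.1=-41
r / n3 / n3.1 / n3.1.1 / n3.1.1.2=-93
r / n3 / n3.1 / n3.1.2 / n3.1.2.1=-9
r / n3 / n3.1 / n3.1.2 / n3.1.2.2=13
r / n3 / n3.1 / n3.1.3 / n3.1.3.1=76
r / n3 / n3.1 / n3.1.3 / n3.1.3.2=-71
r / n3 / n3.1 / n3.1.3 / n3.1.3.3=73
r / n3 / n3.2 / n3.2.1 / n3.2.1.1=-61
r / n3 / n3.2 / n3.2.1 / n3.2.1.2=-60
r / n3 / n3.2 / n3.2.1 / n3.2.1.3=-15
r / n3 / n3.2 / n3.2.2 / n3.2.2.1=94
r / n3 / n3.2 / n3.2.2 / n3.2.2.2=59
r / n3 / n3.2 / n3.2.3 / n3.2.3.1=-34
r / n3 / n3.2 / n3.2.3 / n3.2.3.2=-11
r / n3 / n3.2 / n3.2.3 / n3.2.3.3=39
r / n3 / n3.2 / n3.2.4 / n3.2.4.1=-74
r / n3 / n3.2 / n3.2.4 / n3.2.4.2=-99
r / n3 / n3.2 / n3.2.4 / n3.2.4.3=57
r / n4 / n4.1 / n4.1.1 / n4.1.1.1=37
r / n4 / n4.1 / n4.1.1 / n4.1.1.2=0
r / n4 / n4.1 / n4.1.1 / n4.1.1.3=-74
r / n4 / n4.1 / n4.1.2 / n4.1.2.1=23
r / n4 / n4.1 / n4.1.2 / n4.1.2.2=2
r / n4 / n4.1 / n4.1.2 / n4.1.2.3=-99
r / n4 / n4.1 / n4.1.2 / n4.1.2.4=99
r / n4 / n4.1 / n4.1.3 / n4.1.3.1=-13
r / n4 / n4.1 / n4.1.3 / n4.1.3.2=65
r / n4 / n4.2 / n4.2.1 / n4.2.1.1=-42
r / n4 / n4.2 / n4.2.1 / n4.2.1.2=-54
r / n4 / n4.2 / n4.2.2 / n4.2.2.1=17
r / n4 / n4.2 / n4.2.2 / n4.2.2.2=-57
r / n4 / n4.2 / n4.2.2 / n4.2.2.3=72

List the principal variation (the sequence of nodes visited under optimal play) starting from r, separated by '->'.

n1.1.1 (X): max(-45, 13, 34, -72) = 34
n1.1.2 (X): max(-36, -41) = -36
n1.1 (O): min(34, -36) = -36
n1.2.1 (X): max(98, 70) = 98
n1.2.2 (X): max(36, 28) = 36
n1.2.3 (X): max(41, -68, 97) = 97
n1.2.4 (X): max(52, 26) = 52
n1.2 (O): min(98, 36, 97, 52) = 36
n1 (X): max(-36, 36) = 36
n2.1.1 (X): max(-14, -48) = -14
n2.1.2 (X): max(-85, 60) = 60
n2.1.3 (X): max(48, -29) = 48
n2.1 (O): min(-14, 60, 48) = -14
n2.2.1 (X): max(37, 76, 4, -94) = 76
n2.2.2 (X): max(41, 51, 2) = 51
n2.2 (O): min(76, 51) = 51
n2.3.1 (X): max(64, -97) = 64
n2.3.2 (X): max(-94, -48, -21) = -21
n2.3.3 (X): max(7, -29, -96, -88) = 7
n2.3.4 (X): max(27, 21, 10) = 27
n2.3 (O): min(64, -21, 7, 27) = -21
n2.4.1 (X): max(53, -86) = 53
n2.4.2 (X): max(76, -30, -86) = 76
n2.4.3 (X): max(-47, -20, -3) = -3
n2.4 (O): min(53, 76, -3) = -3
n2 (X): max(-14, 51, -21, -3) = 51
n3.1.1 (X): max(-41, -93) = -41
n3.1.2 (X): max(-9, 13) = 13
n3.1.3 (X): max(76, -71, 73) = 76
n3.1 (O): min(-41, 13, 76) = -41
n3.2.1 (X): max(-61, -60, -15) = -15
n3.2.2 (X): max(94, 59) = 94
n3.2.3 (X): max(-34, -11, 39) = 39
n3.2.4 (X): max(-74, -99, 57) = 57
n3.2 (O): min(-15, 94, 39, 57) = -15
n3 (X): max(-41, -15) = -15
n4.1.1 (X): max(37, 0, -74) = 37
n4.1.2 (X): max(23, 2, -99, 99) = 99
n4.1.3 (X): max(-13, 65) = 65
n4.1 (O): min(37, 99, 65) = 37
n4.2.1 (X): max(-42, -54) = -42
n4.2.2 (X): max(17, -57, 72) = 72
n4.2 (O): min(-42, 72) = -42
n4 (X): max(37, -42) = 37
r (O): min(36, 51, -15, 37) = -15
At r, O picks n3 (lowest: -15).
At n3, X picks n3.2 (highest: -15).
At n3.2, O picks n3.2.1 (lowest: -15).
At n3.2.1, X picks n3.2.1.3 (highest: -15).
Terminal value -15.

r -> n3 -> n3.2 -> n3.2.1 -> n3.2.1.3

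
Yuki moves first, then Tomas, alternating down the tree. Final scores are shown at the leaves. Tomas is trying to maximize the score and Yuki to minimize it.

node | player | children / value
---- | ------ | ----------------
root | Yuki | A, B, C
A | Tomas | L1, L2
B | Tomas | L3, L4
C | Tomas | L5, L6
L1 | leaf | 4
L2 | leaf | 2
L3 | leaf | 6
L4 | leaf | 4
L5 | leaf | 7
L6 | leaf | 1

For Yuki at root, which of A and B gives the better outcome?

A

A (Tomas): max(4, 2) = 4
B (Tomas): max(6, 4) = 6
Yuki prefers the lower value; A=4, B=6. A is better since 4 < 6.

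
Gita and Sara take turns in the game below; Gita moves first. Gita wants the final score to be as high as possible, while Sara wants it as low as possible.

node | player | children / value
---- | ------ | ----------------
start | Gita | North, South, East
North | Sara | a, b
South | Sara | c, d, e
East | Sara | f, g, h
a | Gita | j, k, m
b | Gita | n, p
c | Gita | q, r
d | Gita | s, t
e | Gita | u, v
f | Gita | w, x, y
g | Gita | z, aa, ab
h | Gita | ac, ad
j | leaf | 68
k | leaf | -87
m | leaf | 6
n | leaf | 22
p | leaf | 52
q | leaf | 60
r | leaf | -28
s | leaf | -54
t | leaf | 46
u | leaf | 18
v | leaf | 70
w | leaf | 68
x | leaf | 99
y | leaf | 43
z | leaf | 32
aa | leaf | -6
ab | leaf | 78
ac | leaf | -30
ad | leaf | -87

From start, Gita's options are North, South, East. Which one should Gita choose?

a (Gita): max(68, -87, 6) = 68
b (Gita): max(22, 52) = 52
North (Sara): min(68, 52) = 52
c (Gita): max(60, -28) = 60
d (Gita): max(-54, 46) = 46
e (Gita): max(18, 70) = 70
South (Sara): min(60, 46, 70) = 46
f (Gita): max(68, 99, 43) = 99
g (Gita): max(32, -6, 78) = 78
h (Gita): max(-30, -87) = -30
East (Sara): min(99, 78, -30) = -30
start (Gita): max(52, 46, -30) = 52
Gita at start wants the highest of {North=52, South=46, East=-30}, so chooses North.

North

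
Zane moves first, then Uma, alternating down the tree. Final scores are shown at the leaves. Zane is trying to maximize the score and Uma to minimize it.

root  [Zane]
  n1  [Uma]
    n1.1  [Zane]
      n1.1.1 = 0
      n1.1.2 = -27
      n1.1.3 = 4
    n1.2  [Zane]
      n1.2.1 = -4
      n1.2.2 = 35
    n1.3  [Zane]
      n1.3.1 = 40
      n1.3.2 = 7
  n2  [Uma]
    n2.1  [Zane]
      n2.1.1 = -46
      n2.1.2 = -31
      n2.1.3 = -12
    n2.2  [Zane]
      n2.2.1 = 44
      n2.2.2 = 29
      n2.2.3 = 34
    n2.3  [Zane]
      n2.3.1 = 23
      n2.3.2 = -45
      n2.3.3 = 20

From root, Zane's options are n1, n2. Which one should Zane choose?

n1

n1.1 (Zane): max(0, -27, 4) = 4
n1.2 (Zane): max(-4, 35) = 35
n1.3 (Zane): max(40, 7) = 40
n1 (Uma): min(4, 35, 40) = 4
n2.1 (Zane): max(-46, -31, -12) = -12
n2.2 (Zane): max(44, 29, 34) = 44
n2.3 (Zane): max(23, -45, 20) = 23
n2 (Uma): min(-12, 44, 23) = -12
root (Zane): max(4, -12) = 4
Zane at root wants the highest of {n1=4, n2=-12}, so chooses n1.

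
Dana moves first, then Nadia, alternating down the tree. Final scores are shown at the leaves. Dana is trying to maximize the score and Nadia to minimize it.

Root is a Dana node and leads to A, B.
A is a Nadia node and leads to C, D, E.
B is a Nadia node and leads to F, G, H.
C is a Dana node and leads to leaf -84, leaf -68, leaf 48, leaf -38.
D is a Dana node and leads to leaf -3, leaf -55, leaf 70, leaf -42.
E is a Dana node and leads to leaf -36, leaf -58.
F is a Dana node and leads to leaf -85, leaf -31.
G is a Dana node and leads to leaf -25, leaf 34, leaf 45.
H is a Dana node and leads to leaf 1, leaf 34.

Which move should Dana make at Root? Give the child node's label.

C (Dana): max(-84, -68, 48, -38) = 48
D (Dana): max(-3, -55, 70, -42) = 70
E (Dana): max(-36, -58) = -36
A (Nadia): min(48, 70, -36) = -36
F (Dana): max(-85, -31) = -31
G (Dana): max(-25, 34, 45) = 45
H (Dana): max(1, 34) = 34
B (Nadia): min(-31, 45, 34) = -31
Root (Dana): max(-36, -31) = -31
Dana at Root wants the highest of {A=-36, B=-31}, so chooses B.

B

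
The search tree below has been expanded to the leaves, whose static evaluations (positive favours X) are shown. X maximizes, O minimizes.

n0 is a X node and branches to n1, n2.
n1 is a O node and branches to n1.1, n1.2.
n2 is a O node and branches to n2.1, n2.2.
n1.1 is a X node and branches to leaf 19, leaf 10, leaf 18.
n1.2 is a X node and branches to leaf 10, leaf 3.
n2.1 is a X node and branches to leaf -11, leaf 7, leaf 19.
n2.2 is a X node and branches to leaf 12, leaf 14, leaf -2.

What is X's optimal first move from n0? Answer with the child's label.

n2

n1.1 (X): max(19, 10, 18) = 19
n1.2 (X): max(10, 3) = 10
n1 (O): min(19, 10) = 10
n2.1 (X): max(-11, 7, 19) = 19
n2.2 (X): max(12, 14, -2) = 14
n2 (O): min(19, 14) = 14
n0 (X): max(10, 14) = 14
X at n0 wants the highest of {n1=10, n2=14}, so chooses n2.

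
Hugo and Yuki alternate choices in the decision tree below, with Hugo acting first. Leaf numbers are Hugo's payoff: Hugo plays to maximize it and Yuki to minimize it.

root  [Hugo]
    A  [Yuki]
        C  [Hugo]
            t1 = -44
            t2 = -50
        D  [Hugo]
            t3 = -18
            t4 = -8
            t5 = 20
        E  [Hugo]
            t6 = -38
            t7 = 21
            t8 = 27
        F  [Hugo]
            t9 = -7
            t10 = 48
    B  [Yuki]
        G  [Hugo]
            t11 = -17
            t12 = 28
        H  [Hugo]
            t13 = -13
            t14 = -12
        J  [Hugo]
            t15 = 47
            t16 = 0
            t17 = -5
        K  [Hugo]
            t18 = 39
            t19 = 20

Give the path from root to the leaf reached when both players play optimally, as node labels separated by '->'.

C (Hugo): max(-44, -50) = -44
D (Hugo): max(-18, -8, 20) = 20
E (Hugo): max(-38, 21, 27) = 27
F (Hugo): max(-7, 48) = 48
A (Yuki): min(-44, 20, 27, 48) = -44
G (Hugo): max(-17, 28) = 28
H (Hugo): max(-13, -12) = -12
J (Hugo): max(47, 0, -5) = 47
K (Hugo): max(39, 20) = 39
B (Yuki): min(28, -12, 47, 39) = -12
root (Hugo): max(-44, -12) = -12
At root, Hugo picks B (highest: -12).
At B, Yuki picks H (lowest: -12).
At H, Hugo picks t14 (highest: -12).
Terminal value -12.

root -> B -> H -> t14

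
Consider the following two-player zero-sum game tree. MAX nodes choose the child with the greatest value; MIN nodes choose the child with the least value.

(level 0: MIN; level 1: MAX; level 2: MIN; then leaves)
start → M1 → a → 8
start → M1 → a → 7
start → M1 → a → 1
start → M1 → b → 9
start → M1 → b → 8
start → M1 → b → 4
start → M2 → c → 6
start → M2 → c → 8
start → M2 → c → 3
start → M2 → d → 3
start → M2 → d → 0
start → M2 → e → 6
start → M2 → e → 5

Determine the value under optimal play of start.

a (MIN): min(8, 7, 1) = 1
b (MIN): min(9, 8, 4) = 4
M1 (MAX): max(1, 4) = 4
c (MIN): min(6, 8, 3) = 3
d (MIN): min(3, 0) = 0
e (MIN): min(6, 5) = 5
M2 (MAX): max(3, 0, 5) = 5
start (MIN): min(4, 5) = 4

4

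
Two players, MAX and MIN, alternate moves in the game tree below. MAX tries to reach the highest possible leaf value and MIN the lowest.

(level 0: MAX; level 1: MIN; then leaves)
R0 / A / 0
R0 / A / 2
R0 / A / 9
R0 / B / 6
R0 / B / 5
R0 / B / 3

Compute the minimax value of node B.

3

B (MIN): min(6, 5, 3) = 3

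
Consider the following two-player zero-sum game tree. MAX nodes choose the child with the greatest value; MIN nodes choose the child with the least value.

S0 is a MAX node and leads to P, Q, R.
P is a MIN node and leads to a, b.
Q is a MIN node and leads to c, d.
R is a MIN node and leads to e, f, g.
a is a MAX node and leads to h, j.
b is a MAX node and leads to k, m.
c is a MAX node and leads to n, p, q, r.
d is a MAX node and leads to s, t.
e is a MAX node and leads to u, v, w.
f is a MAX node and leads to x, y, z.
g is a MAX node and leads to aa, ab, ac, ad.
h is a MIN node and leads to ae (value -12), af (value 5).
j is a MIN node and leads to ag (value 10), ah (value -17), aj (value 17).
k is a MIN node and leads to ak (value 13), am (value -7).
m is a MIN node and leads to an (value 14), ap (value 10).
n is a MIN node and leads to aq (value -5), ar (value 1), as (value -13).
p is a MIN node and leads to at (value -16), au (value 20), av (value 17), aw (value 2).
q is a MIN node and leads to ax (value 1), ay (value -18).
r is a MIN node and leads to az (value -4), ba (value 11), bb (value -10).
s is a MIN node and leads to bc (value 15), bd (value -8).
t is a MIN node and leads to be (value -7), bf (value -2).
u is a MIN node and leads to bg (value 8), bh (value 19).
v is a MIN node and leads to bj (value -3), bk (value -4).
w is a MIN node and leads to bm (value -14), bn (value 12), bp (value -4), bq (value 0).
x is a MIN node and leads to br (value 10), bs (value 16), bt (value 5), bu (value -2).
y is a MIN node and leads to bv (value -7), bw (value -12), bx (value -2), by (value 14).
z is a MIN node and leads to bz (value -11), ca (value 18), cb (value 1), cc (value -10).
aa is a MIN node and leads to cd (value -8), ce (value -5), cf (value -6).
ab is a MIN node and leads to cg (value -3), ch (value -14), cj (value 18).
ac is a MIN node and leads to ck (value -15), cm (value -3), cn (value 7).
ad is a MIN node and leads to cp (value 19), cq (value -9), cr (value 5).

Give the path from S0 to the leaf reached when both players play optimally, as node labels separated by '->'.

S0 -> R -> g -> aa -> cd

h (MIN): min(-12, 5) = -12
j (MIN): min(10, -17, 17) = -17
a (MAX): max(-12, -17) = -12
k (MIN): min(13, -7) = -7
m (MIN): min(14, 10) = 10
b (MAX): max(-7, 10) = 10
P (MIN): min(-12, 10) = -12
n (MIN): min(-5, 1, -13) = -13
p (MIN): min(-16, 20, 17, 2) = -16
q (MIN): min(1, -18) = -18
r (MIN): min(-4, 11, -10) = -10
c (MAX): max(-13, -16, -18, -10) = -10
s (MIN): min(15, -8) = -8
t (MIN): min(-7, -2) = -7
d (MAX): max(-8, -7) = -7
Q (MIN): min(-10, -7) = -10
u (MIN): min(8, 19) = 8
v (MIN): min(-3, -4) = -4
w (MIN): min(-14, 12, -4, 0) = -14
e (MAX): max(8, -4, -14) = 8
x (MIN): min(10, 16, 5, -2) = -2
y (MIN): min(-7, -12, -2, 14) = -12
z (MIN): min(-11, 18, 1, -10) = -11
f (MAX): max(-2, -12, -11) = -2
aa (MIN): min(-8, -5, -6) = -8
ab (MIN): min(-3, -14, 18) = -14
ac (MIN): min(-15, -3, 7) = -15
ad (MIN): min(19, -9, 5) = -9
g (MAX): max(-8, -14, -15, -9) = -8
R (MIN): min(8, -2, -8) = -8
S0 (MAX): max(-12, -10, -8) = -8
At S0, MAX picks R (highest: -8).
At R, MIN picks g (lowest: -8).
At g, MAX picks aa (highest: -8).
At aa, MIN picks cd (lowest: -8).
Terminal value -8.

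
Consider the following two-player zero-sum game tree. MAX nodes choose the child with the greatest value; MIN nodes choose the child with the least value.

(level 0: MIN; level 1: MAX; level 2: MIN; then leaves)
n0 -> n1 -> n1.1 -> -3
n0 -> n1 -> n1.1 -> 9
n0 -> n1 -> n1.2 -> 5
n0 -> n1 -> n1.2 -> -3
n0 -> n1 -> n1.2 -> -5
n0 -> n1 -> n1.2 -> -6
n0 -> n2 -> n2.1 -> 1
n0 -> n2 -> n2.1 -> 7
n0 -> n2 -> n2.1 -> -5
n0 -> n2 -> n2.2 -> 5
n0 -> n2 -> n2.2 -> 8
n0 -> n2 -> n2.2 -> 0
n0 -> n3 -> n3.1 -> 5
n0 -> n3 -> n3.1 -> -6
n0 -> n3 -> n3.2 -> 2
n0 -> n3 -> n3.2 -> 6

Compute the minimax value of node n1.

-3

n1.1 (MIN): min(-3, 9) = -3
n1.2 (MIN): min(5, -3, -5, -6) = -6
n1 (MAX): max(-3, -6) = -3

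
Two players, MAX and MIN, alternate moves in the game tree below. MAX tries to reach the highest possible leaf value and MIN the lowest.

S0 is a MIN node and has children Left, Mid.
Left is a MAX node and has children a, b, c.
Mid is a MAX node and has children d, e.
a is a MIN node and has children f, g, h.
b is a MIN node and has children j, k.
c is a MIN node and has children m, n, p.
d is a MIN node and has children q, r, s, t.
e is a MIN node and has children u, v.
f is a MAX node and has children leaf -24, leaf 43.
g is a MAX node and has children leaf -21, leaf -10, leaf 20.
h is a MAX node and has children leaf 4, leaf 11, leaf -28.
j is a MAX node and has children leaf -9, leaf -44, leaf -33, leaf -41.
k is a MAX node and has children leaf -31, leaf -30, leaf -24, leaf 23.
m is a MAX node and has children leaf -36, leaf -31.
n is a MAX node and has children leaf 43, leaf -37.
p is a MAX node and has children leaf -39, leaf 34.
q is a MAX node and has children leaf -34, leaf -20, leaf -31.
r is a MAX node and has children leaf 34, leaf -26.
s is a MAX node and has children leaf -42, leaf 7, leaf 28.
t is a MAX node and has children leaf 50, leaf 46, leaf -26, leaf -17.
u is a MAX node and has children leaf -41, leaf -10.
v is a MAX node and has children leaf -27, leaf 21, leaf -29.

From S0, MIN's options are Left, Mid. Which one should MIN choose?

f (MAX): max(-24, 43) = 43
g (MAX): max(-21, -10, 20) = 20
h (MAX): max(4, 11, -28) = 11
a (MIN): min(43, 20, 11) = 11
j (MAX): max(-9, -44, -33, -41) = -9
k (MAX): max(-31, -30, -24, 23) = 23
b (MIN): min(-9, 23) = -9
m (MAX): max(-36, -31) = -31
n (MAX): max(43, -37) = 43
p (MAX): max(-39, 34) = 34
c (MIN): min(-31, 43, 34) = -31
Left (MAX): max(11, -9, -31) = 11
q (MAX): max(-34, -20, -31) = -20
r (MAX): max(34, -26) = 34
s (MAX): max(-42, 7, 28) = 28
t (MAX): max(50, 46, -26, -17) = 50
d (MIN): min(-20, 34, 28, 50) = -20
u (MAX): max(-41, -10) = -10
v (MAX): max(-27, 21, -29) = 21
e (MIN): min(-10, 21) = -10
Mid (MAX): max(-20, -10) = -10
S0 (MIN): min(11, -10) = -10
MIN at S0 wants the lowest of {Left=11, Mid=-10}, so chooses Mid.

Mid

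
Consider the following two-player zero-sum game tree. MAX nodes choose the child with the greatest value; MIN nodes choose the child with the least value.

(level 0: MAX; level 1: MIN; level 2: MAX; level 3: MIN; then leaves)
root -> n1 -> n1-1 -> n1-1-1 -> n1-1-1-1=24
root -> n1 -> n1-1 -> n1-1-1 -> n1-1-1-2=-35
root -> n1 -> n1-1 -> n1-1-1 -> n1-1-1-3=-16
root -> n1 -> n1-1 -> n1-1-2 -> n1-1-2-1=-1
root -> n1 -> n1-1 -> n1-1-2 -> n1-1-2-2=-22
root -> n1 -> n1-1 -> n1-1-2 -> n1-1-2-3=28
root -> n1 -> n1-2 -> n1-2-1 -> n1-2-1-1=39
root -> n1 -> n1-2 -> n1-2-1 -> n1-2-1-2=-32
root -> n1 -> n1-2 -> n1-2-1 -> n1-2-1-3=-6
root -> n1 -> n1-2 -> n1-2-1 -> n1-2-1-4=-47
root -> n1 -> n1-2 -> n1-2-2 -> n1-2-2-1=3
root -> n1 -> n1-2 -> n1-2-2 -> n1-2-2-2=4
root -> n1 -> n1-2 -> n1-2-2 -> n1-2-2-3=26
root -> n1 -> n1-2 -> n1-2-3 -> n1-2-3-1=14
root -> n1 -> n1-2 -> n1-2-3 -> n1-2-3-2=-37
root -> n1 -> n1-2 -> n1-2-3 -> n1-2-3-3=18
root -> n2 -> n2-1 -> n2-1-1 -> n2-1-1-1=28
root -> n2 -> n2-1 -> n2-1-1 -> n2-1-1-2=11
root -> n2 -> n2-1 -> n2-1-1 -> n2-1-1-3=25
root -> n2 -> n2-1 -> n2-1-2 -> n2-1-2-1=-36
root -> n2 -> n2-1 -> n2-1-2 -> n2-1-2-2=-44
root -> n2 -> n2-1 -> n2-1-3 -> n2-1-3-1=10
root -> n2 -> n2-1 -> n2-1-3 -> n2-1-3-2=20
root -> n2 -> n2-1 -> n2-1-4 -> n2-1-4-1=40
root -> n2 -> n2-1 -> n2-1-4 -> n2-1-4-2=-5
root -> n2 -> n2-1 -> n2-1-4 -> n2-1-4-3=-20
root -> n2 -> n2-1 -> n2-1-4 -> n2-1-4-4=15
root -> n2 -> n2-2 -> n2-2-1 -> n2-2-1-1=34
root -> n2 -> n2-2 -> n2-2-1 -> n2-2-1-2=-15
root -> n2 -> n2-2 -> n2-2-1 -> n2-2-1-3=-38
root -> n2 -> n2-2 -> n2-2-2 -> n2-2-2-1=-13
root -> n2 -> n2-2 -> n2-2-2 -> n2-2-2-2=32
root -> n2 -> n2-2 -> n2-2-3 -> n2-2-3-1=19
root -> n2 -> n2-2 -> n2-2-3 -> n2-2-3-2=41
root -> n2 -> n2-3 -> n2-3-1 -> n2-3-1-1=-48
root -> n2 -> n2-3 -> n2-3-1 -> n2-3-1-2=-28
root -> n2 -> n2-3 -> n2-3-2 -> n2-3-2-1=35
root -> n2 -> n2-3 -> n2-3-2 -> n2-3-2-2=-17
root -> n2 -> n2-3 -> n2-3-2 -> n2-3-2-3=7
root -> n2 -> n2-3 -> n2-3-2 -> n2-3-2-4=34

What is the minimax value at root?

-17

n1-1-1 (MIN): min(24, -35, -16) = -35
n1-1-2 (MIN): min(-1, -22, 28) = -22
n1-1 (MAX): max(-35, -22) = -22
n1-2-1 (MIN): min(39, -32, -6, -47) = -47
n1-2-2 (MIN): min(3, 4, 26) = 3
n1-2-3 (MIN): min(14, -37, 18) = -37
n1-2 (MAX): max(-47, 3, -37) = 3
n1 (MIN): min(-22, 3) = -22
n2-1-1 (MIN): min(28, 11, 25) = 11
n2-1-2 (MIN): min(-36, -44) = -44
n2-1-3 (MIN): min(10, 20) = 10
n2-1-4 (MIN): min(40, -5, -20, 15) = -20
n2-1 (MAX): max(11, -44, 10, -20) = 11
n2-2-1 (MIN): min(34, -15, -38) = -38
n2-2-2 (MIN): min(-13, 32) = -13
n2-2-3 (MIN): min(19, 41) = 19
n2-2 (MAX): max(-38, -13, 19) = 19
n2-3-1 (MIN): min(-48, -28) = -48
n2-3-2 (MIN): min(35, -17, 7, 34) = -17
n2-3 (MAX): max(-48, -17) = -17
n2 (MIN): min(11, 19, -17) = -17
root (MAX): max(-22, -17) = -17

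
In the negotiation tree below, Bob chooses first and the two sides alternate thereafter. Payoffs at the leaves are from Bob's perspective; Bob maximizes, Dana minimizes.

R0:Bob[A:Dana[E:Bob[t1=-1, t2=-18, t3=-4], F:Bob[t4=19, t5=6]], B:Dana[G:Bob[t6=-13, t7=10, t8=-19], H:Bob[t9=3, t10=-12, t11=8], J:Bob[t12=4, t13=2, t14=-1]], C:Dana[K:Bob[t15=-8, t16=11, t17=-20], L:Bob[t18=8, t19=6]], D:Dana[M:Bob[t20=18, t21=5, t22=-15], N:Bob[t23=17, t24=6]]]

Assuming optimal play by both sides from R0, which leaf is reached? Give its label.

t23

E (Bob): max(-1, -18, -4) = -1
F (Bob): max(19, 6) = 19
A (Dana): min(-1, 19) = -1
G (Bob): max(-13, 10, -19) = 10
H (Bob): max(3, -12, 8) = 8
J (Bob): max(4, 2, -1) = 4
B (Dana): min(10, 8, 4) = 4
K (Bob): max(-8, 11, -20) = 11
L (Bob): max(8, 6) = 8
C (Dana): min(11, 8) = 8
M (Bob): max(18, 5, -15) = 18
N (Bob): max(17, 6) = 17
D (Dana): min(18, 17) = 17
R0 (Bob): max(-1, 4, 8, 17) = 17
At R0, Bob picks D (highest: 17).
At D, Dana picks N (lowest: 17).
At N, Bob picks t23 (highest: 17).
Terminal value 17.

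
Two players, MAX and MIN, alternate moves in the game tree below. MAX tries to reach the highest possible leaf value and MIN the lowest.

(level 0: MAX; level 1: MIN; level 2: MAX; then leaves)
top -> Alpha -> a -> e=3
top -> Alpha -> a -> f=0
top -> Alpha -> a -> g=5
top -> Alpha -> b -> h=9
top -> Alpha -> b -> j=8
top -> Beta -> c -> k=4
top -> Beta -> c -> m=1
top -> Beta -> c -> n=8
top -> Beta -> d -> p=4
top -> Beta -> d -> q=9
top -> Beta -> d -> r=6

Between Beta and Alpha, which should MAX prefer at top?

Beta

c (MAX): max(4, 1, 8) = 8
d (MAX): max(4, 9, 6) = 9
Beta (MIN): min(8, 9) = 8
a (MAX): max(3, 0, 5) = 5
b (MAX): max(9, 8) = 9
Alpha (MIN): min(5, 9) = 5
MAX prefers the higher value; Beta=8, Alpha=5. Beta is better since 8 > 5.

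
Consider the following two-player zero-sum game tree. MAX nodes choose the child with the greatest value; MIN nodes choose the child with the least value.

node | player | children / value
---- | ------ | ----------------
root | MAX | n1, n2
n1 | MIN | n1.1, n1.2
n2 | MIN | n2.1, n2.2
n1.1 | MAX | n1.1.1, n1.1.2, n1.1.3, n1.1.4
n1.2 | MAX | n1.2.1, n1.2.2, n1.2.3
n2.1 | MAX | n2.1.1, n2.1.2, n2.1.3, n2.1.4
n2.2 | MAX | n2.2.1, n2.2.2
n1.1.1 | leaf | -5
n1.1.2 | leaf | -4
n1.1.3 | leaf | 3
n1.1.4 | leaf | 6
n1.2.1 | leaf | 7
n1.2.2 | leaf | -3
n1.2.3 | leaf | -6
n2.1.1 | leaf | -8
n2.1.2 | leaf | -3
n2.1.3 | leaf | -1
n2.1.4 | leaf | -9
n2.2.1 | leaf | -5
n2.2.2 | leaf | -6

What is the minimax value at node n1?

n1.1 (MAX): max(-5, -4, 3, 6) = 6
n1.2 (MAX): max(7, -3, -6) = 7
n1 (MIN): min(6, 7) = 6

6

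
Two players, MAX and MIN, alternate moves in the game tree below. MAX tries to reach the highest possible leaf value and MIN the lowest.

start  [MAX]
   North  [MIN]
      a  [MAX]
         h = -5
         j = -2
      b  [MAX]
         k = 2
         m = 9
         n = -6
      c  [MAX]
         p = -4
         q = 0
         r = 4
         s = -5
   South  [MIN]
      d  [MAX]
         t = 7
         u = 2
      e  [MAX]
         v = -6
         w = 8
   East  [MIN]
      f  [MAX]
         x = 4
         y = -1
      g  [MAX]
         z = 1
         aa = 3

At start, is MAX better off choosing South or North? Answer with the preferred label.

d (MAX): max(7, 2) = 7
e (MAX): max(-6, 8) = 8
South (MIN): min(7, 8) = 7
a (MAX): max(-5, -2) = -2
b (MAX): max(2, 9, -6) = 9
c (MAX): max(-4, 0, 4, -5) = 4
North (MIN): min(-2, 9, 4) = -2
MAX prefers the higher value; South=7, North=-2. South is better since 7 > -2.

South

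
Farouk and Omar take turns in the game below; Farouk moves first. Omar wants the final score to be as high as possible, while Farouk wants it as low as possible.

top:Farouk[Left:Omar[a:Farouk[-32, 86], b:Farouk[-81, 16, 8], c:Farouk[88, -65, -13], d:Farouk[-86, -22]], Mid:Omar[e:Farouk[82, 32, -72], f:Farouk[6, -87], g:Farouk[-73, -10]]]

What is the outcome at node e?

-72

e (Farouk): min(82, 32, -72) = -72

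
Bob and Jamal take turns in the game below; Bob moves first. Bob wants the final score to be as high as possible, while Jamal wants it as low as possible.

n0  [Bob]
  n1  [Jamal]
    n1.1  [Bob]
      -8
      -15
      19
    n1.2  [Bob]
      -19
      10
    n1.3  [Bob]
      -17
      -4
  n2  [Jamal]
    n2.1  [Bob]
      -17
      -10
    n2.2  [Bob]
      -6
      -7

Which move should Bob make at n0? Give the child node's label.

n1

n1.1 (Bob): max(-8, -15, 19) = 19
n1.2 (Bob): max(-19, 10) = 10
n1.3 (Bob): max(-17, -4) = -4
n1 (Jamal): min(19, 10, -4) = -4
n2.1 (Bob): max(-17, -10) = -10
n2.2 (Bob): max(-6, -7) = -6
n2 (Jamal): min(-10, -6) = -10
n0 (Bob): max(-4, -10) = -4
Bob at n0 wants the highest of {n1=-4, n2=-10}, so chooses n1.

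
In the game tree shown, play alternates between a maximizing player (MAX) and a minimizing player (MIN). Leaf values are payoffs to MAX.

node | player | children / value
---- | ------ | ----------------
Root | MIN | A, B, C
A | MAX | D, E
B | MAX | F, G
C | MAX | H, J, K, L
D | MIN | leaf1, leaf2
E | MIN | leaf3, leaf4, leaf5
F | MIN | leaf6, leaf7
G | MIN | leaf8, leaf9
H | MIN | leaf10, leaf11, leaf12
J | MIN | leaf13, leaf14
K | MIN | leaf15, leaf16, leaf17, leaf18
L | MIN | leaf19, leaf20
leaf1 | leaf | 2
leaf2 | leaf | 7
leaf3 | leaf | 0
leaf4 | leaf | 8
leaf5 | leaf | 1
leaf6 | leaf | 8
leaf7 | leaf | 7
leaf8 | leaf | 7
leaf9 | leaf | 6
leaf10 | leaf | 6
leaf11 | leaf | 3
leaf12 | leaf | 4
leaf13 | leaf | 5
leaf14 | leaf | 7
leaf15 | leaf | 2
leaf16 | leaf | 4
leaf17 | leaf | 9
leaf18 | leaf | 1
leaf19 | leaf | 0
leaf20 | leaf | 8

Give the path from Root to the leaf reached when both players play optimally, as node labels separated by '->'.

Root -> A -> D -> leaf1

D (MIN): min(2, 7) = 2
E (MIN): min(0, 8, 1) = 0
A (MAX): max(2, 0) = 2
F (MIN): min(8, 7) = 7
G (MIN): min(7, 6) = 6
B (MAX): max(7, 6) = 7
H (MIN): min(6, 3, 4) = 3
J (MIN): min(5, 7) = 5
K (MIN): min(2, 4, 9, 1) = 1
L (MIN): min(0, 8) = 0
C (MAX): max(3, 5, 1, 0) = 5
Root (MIN): min(2, 7, 5) = 2
At Root, MIN picks A (lowest: 2).
At A, MAX picks D (highest: 2).
At D, MIN picks leaf1 (lowest: 2).
Terminal value 2.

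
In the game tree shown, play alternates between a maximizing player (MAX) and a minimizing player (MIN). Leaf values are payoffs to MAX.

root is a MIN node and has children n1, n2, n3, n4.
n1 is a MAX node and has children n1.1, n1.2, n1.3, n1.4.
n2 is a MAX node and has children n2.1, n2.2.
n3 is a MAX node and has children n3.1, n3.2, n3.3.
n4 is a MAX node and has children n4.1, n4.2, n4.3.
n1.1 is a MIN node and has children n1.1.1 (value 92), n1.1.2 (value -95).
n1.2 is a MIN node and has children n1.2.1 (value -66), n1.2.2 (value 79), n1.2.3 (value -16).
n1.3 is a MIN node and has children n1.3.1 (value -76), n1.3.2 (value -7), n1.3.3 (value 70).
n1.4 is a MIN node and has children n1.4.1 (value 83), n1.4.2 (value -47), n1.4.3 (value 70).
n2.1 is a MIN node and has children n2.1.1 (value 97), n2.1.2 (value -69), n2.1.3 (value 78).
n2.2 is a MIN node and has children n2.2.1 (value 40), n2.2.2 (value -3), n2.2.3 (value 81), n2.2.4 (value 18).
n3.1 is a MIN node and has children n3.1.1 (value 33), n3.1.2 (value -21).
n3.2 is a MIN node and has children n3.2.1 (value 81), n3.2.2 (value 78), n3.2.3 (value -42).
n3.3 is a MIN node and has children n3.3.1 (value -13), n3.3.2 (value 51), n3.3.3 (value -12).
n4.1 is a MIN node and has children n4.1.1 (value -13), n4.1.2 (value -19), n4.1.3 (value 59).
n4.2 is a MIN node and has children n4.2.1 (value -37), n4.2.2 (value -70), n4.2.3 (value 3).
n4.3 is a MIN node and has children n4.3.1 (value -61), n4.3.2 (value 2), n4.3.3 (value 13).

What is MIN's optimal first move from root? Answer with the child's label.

n1

n1.1 (MIN): min(92, -95) = -95
n1.2 (MIN): min(-66, 79, -16) = -66
n1.3 (MIN): min(-76, -7, 70) = -76
n1.4 (MIN): min(83, -47, 70) = -47
n1 (MAX): max(-95, -66, -76, -47) = -47
n2.1 (MIN): min(97, -69, 78) = -69
n2.2 (MIN): min(40, -3, 81, 18) = -3
n2 (MAX): max(-69, -3) = -3
n3.1 (MIN): min(33, -21) = -21
n3.2 (MIN): min(81, 78, -42) = -42
n3.3 (MIN): min(-13, 51, -12) = -13
n3 (MAX): max(-21, -42, -13) = -13
n4.1 (MIN): min(-13, -19, 59) = -19
n4.2 (MIN): min(-37, -70, 3) = -70
n4.3 (MIN): min(-61, 2, 13) = -61
n4 (MAX): max(-19, -70, -61) = -19
root (MIN): min(-47, -3, -13, -19) = -47
MIN at root wants the lowest of {n1=-47, n2=-3, n3=-13, n4=-19}, so chooses n1.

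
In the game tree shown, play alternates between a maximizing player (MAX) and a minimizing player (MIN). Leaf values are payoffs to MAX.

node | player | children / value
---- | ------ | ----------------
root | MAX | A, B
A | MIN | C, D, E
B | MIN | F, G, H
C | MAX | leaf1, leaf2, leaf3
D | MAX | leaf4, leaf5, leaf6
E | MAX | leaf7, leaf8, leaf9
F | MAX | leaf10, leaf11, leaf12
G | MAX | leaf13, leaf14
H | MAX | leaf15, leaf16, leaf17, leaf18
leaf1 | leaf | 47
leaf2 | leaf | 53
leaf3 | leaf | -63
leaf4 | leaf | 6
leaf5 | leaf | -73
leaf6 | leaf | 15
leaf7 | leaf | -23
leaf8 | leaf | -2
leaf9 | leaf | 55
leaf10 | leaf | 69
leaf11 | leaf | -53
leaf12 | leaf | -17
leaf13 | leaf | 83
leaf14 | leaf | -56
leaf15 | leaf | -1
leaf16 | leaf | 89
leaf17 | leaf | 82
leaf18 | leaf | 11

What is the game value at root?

C (MAX): max(47, 53, -63) = 53
D (MAX): max(6, -73, 15) = 15
E (MAX): max(-23, -2, 55) = 55
A (MIN): min(53, 15, 55) = 15
F (MAX): max(69, -53, -17) = 69
G (MAX): max(83, -56) = 83
H (MAX): max(-1, 89, 82, 11) = 89
B (MIN): min(69, 83, 89) = 69
root (MAX): max(15, 69) = 69

69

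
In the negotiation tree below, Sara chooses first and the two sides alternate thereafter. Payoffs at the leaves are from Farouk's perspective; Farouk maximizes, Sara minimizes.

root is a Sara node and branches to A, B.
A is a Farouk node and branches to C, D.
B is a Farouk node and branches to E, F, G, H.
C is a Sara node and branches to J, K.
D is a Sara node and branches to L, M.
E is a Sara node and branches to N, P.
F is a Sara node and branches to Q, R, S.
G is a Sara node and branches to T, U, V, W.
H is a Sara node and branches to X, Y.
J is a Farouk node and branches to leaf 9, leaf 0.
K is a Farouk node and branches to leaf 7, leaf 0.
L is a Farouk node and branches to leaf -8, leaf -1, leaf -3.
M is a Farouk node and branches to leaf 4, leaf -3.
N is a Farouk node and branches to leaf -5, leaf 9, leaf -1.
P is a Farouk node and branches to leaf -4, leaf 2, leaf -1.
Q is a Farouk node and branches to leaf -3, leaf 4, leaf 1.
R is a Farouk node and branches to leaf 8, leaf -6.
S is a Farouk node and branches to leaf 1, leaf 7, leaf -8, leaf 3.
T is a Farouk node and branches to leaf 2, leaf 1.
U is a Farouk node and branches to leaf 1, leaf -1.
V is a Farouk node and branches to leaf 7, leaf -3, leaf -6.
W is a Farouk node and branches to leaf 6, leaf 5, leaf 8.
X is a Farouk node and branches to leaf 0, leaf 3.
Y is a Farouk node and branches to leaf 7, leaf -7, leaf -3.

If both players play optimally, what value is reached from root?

J (Farouk): max(9, 0) = 9
K (Farouk): max(7, 0) = 7
C (Sara): min(9, 7) = 7
L (Farouk): max(-8, -1, -3) = -1
M (Farouk): max(4, -3) = 4
D (Sara): min(-1, 4) = -1
A (Farouk): max(7, -1) = 7
N (Farouk): max(-5, 9, -1) = 9
P (Farouk): max(-4, 2, -1) = 2
E (Sara): min(9, 2) = 2
Q (Farouk): max(-3, 4, 1) = 4
R (Farouk): max(8, -6) = 8
S (Farouk): max(1, 7, -8, 3) = 7
F (Sara): min(4, 8, 7) = 4
T (Farouk): max(2, 1) = 2
U (Farouk): max(1, -1) = 1
V (Farouk): max(7, -3, -6) = 7
W (Farouk): max(6, 5, 8) = 8
G (Sara): min(2, 1, 7, 8) = 1
X (Farouk): max(0, 3) = 3
Y (Farouk): max(7, -7, -3) = 7
H (Sara): min(3, 7) = 3
B (Farouk): max(2, 4, 1, 3) = 4
root (Sara): min(7, 4) = 4

4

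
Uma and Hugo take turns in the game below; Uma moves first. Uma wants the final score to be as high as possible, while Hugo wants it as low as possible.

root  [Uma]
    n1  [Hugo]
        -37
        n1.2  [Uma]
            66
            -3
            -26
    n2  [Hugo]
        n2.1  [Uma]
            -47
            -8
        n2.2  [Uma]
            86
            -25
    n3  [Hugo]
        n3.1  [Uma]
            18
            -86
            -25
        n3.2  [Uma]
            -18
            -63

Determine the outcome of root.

-8

n1.2 (Uma): max(66, -3, -26) = 66
n1 (Hugo): min(-37, 66) = -37
n2.1 (Uma): max(-47, -8) = -8
n2.2 (Uma): max(86, -25) = 86
n2 (Hugo): min(-8, 86) = -8
n3.1 (Uma): max(18, -86, -25) = 18
n3.2 (Uma): max(-18, -63) = -18
n3 (Hugo): min(18, -18) = -18
root (Uma): max(-37, -8, -18) = -8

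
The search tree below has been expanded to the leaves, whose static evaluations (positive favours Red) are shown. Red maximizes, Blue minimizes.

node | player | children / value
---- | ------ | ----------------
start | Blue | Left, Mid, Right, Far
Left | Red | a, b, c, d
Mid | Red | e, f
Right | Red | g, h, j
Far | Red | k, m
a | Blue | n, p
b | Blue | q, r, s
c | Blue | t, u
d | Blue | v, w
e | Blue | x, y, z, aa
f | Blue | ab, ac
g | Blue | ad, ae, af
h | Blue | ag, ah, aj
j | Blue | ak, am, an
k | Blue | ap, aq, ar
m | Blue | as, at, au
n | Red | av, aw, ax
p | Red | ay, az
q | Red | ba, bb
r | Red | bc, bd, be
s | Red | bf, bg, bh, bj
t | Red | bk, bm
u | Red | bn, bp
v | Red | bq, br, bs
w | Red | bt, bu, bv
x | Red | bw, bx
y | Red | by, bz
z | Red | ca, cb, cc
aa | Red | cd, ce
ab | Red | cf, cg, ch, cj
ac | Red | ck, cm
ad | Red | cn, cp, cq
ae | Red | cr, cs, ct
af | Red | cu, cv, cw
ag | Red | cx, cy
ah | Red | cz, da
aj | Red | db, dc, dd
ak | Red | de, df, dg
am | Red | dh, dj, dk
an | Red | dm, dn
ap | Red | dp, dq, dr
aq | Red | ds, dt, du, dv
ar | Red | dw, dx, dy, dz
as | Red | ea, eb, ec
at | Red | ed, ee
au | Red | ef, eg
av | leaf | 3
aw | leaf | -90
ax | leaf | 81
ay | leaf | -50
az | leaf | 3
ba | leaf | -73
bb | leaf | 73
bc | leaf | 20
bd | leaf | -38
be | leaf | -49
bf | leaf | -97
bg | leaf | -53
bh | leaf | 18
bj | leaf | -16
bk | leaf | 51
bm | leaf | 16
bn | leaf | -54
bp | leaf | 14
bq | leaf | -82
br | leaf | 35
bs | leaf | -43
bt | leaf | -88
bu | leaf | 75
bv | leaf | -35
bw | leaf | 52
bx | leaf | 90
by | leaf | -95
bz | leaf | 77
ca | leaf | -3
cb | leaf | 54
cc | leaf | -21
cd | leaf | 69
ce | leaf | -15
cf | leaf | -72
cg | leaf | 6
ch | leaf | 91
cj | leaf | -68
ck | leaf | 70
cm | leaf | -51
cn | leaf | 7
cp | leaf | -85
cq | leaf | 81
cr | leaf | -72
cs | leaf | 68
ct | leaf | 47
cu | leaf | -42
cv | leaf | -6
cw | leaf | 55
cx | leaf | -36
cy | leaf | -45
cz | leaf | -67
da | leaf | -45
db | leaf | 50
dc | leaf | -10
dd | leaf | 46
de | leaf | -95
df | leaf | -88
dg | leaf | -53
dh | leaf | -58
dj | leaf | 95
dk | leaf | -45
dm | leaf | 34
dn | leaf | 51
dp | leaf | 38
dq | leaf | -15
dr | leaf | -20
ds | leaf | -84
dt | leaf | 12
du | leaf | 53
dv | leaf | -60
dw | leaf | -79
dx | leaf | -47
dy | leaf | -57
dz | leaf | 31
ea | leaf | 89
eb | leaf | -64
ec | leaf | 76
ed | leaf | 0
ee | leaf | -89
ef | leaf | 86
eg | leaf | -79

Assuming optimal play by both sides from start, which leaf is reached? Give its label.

n (Red): max(3, -90, 81) = 81
p (Red): max(-50, 3) = 3
a (Blue): min(81, 3) = 3
q (Red): max(-73, 73) = 73
r (Red): max(20, -38, -49) = 20
s (Red): max(-97, -53, 18, -16) = 18
b (Blue): min(73, 20, 18) = 18
t (Red): max(51, 16) = 51
u (Red): max(-54, 14) = 14
c (Blue): min(51, 14) = 14
v (Red): max(-82, 35, -43) = 35
w (Red): max(-88, 75, -35) = 75
d (Blue): min(35, 75) = 35
Left (Red): max(3, 18, 14, 35) = 35
x (Red): max(52, 90) = 90
y (Red): max(-95, 77) = 77
z (Red): max(-3, 54, -21) = 54
aa (Red): max(69, -15) = 69
e (Blue): min(90, 77, 54, 69) = 54
ab (Red): max(-72, 6, 91, -68) = 91
ac (Red): max(70, -51) = 70
f (Blue): min(91, 70) = 70
Mid (Red): max(54, 70) = 70
ad (Red): max(7, -85, 81) = 81
ae (Red): max(-72, 68, 47) = 68
af (Red): max(-42, -6, 55) = 55
g (Blue): min(81, 68, 55) = 55
ag (Red): max(-36, -45) = -36
ah (Red): max(-67, -45) = -45
aj (Red): max(50, -10, 46) = 50
h (Blue): min(-36, -45, 50) = -45
ak (Red): max(-95, -88, -53) = -53
am (Red): max(-58, 95, -45) = 95
an (Red): max(34, 51) = 51
j (Blue): min(-53, 95, 51) = -53
Right (Red): max(55, -45, -53) = 55
ap (Red): max(38, -15, -20) = 38
aq (Red): max(-84, 12, 53, -60) = 53
ar (Red): max(-79, -47, -57, 31) = 31
k (Blue): min(38, 53, 31) = 31
as (Red): max(89, -64, 76) = 89
at (Red): max(0, -89) = 0
au (Red): max(86, -79) = 86
m (Blue): min(89, 0, 86) = 0
Far (Red): max(31, 0) = 31
start (Blue): min(35, 70, 55, 31) = 31
At start, Blue picks Far (lowest: 31).
At Far, Red picks k (highest: 31).
At k, Blue picks ar (lowest: 31).
At ar, Red picks dz (highest: 31).
Terminal value 31.

dz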